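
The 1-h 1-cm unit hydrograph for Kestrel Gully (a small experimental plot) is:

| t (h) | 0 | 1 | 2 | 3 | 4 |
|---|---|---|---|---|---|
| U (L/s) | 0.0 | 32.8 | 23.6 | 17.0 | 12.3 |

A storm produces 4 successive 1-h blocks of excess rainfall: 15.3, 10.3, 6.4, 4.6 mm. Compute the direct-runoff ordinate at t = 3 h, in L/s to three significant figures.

Q ≈ 71.3 L/s

By discrete convolution, Q_j = Σ (P_i / 10 mm) · U_{j−i}.
At t = 3 h (j=3): Q = (15.3/10)·17.0 + (10.3/10)·23.6 + (6.4/10)·32.8 + (4.6/10)·0.0 = 71.3 L/s.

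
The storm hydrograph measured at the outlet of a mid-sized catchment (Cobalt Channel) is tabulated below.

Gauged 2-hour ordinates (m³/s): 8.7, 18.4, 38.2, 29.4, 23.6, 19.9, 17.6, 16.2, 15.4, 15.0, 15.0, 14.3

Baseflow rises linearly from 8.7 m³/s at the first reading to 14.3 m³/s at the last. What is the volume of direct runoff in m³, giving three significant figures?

V ≈ 6.75 × 10^5 m³

Direct-runoff ordinates (Q − Q_b): 0.00, 9.19, 28.48, 19.17, 12.86, 8.65, 5.85, 3.94, 2.63, 1.72, 1.21, 0.00 m³/s.
ΣQ_DR = 93.70 m³/s.
With Δt = 2 h = 7200 s, V = ΣQ_DR · Δt = 93.70 × 7200 = 6.75 × 10^5 m³.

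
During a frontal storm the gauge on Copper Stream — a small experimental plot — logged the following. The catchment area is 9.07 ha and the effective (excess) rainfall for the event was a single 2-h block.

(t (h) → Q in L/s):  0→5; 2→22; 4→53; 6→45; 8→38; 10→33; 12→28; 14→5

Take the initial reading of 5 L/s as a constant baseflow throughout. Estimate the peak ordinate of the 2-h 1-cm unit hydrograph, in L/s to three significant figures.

Direct runoff: 0.0, 17.0, 48.0, 40.0, 33.0, 28.0, 23.0, 0.0 L/s; ΣQ_DR = 189.0 L/s, peak = 48.0 L/s.
Runoff depth d = ΣQ_DR·Δt / A = 189.0 × 7200 / (9.07 ha) = 15.00 mm.
The 1-cm UH is the DRH scaled by (10 mm)/d, so U_p = 48.0 × 10/15.00 = 32.0 L/s.

U_p ≈ 32.0 L/s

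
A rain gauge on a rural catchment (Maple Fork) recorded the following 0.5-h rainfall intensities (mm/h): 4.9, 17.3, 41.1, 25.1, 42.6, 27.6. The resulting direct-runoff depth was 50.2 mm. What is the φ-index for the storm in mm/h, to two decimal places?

φ ≈ 10.66 mm/h

Only the 5 blocks with intensity above φ contribute runoff: 17.3, 41.1, 25.1, 42.6, 27.6 mm/h.
Σ(I−φ)·Δt = d  ⇒  (17.3+41.1+25.1+42.6+27.6 − 5φ)·0.5 = 50.2
φ = (153.7 − 50.2/0.5) / 5 = 10.66 mm/h.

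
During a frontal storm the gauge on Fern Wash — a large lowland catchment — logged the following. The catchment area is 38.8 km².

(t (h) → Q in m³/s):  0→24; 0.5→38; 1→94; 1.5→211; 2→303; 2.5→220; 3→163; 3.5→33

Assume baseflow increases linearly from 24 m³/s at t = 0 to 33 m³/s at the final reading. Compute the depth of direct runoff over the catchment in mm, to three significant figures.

d ≈ 39.8 mm

Direct runoff: 0.00, 12.71, 67.43, 183.14, 273.86, 189.57, 131.29, 0.00 m³/s; ΣQ_DR = 858.0 m³/s.
V = ΣQ_DR · Δt = 858.0 × 1800 s = 1.544 × 10^6 m³.
Over A = 38.8 km², depth = V / A = 39.8 mm.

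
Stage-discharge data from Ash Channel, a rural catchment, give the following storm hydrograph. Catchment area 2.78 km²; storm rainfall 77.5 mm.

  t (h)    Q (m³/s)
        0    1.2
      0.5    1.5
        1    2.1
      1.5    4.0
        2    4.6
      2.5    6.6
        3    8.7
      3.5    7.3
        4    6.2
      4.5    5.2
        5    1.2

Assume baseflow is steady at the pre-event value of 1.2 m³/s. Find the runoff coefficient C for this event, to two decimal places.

C ≈ 0.30

ΣQ_DR = 35.40 m³/s; V = ΣQ_DR·Δt = 63720 m³.
Runoff depth d = V / A = 22.92 mm.
C = d / P = 22.92 / 77.5 = 0.30.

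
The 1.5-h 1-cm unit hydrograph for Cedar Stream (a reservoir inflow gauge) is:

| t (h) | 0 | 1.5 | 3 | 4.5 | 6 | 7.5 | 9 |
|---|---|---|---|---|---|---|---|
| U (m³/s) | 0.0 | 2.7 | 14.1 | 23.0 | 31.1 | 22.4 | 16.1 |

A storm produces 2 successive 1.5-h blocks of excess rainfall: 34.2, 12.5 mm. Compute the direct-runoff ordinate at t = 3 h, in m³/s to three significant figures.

Q ≈ 51.6 m³/s

By discrete convolution, Q_j = Σ (P_i / 10 mm) · U_{j−i}.
At t = 3 h (j=2): Q = (34.2/10)·14.1 + (12.5/10)·2.7 = 51.6 m³/s.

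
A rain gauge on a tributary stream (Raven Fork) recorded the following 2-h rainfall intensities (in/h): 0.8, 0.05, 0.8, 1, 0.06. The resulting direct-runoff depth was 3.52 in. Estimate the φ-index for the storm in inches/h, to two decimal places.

Only the 3 blocks with intensity above φ contribute runoff: 0.8, 0.8, 1 in/h.
Σ(I−φ)·Δt = d  ⇒  (0.8+0.8+1 − 3φ)·2 = 3.52
φ = (2.600 − 3.52/2) / 3 = 0.28 in/h.

φ ≈ 0.28 in/h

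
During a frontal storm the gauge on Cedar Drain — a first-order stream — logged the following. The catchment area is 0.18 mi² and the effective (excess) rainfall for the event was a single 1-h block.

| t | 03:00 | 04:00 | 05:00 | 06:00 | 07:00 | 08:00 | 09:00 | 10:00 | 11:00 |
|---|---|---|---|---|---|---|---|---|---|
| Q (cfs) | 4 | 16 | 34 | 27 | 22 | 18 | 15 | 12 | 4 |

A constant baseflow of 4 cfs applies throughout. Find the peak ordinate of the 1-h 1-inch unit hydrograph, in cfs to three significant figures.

Direct runoff: 0.0, 12.0, 30.0, 23.0, 18.0, 14.0, 11.0, 8.0, 0.0 cfs; ΣQ_DR = 116.0 cfs, peak = 30.0 cfs.
Runoff depth d = ΣQ_DR·Δt / A = 116.0 × 3600 / (0.18 mi²) = 0.9986 in.
The 1-inch UH is the DRH scaled by (1 in)/d, so U_p = 30.0 × 1/0.9986 = 30.0 cfs.

U_p ≈ 30.0 cfs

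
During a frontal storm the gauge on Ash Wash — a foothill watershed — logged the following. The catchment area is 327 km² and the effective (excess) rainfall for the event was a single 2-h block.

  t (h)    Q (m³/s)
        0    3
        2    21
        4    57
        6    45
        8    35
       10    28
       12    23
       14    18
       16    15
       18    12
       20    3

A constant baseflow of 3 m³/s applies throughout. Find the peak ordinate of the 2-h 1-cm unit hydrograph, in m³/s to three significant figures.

U_p ≈ 108 m³/s

Direct runoff: 0.0, 18.0, 54.0, 42.0, 32.0, 25.0, 20.0, 15.0, 12.0, 9.0, 0.0 m³/s; ΣQ_DR = 227.0 m³/s, peak = 54.0 m³/s.
Runoff depth d = ΣQ_DR·Δt / A = 227.0 × 7200 / (327 km²) = 4.998 mm.
The 1-cm UH is the DRH scaled by (10 mm)/d, so U_p = 54.0 × 10/4.998 = 108 m³/s.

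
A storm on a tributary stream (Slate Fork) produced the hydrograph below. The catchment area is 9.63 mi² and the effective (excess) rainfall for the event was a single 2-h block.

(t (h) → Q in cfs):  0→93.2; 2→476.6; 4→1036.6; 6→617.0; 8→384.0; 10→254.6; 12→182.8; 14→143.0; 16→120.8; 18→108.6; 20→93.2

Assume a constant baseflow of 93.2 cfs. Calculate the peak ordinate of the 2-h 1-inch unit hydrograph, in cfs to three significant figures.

Direct runoff: 0.0, 383.4, 943.4, 523.8, 290.8, 161.4, 89.6, 49.8, 27.6, 15.4, 0.0 cfs; ΣQ_DR = 2485 cfs, peak = 943.4 cfs.
Runoff depth d = ΣQ_DR·Δt / A = 2485 × 7200 / (9.63 mi²) = 0.7998 in.
The 1-inch UH is the DRH scaled by (1 in)/d, so U_p = 943.4 × 1/0.7998 = 1180 cfs.

U_p ≈ 1180 cfs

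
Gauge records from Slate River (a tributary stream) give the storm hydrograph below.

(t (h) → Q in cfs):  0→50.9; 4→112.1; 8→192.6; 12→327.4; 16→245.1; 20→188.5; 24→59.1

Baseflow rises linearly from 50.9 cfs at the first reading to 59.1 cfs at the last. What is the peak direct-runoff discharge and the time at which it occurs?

Q_p = 272.40 cfs at t = 12 h

Subtracting baseflow gives direct-runoff ordinates: 0.00, 59.83, 138.97, 272.40, 188.73, 130.77, 0.00 cfs.
The maximum is 272.40 cfs, occurring at the reading for t = 12 h.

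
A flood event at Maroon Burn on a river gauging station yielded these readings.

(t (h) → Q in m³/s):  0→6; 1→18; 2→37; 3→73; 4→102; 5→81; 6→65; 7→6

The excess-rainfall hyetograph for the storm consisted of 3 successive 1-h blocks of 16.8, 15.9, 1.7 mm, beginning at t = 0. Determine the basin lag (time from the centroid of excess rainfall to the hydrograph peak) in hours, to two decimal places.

Centroid of excess rainfall: t_c = Σ P_i·t̄_i / ΣP_i = 1.0610 h (block centres at 0.5, 1.5, 2.5 h).
Hydrograph peak occurs at t = 4 h, so basin lag t_L = 4 − 1.0610 = 2.94 h.

t_L ≈ 2.94 h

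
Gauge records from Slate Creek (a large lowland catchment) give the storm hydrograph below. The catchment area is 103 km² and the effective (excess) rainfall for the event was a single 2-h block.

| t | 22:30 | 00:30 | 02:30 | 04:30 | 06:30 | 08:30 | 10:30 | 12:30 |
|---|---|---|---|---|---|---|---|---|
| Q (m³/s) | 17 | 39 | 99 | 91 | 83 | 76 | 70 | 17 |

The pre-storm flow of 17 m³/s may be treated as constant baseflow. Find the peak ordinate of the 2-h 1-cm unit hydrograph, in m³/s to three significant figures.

U_p ≈ 33.0 m³/s

Direct runoff: 0.0, 22.0, 82.0, 74.0, 66.0, 59.0, 53.0, 0.0 m³/s; ΣQ_DR = 356.0 m³/s, peak = 82.0 m³/s.
Runoff depth d = ΣQ_DR·Δt / A = 356.0 × 7200 / (103 km²) = 24.89 mm.
The 1-cm UH is the DRH scaled by (10 mm)/d, so U_p = 82.0 × 10/24.89 = 33.0 m³/s.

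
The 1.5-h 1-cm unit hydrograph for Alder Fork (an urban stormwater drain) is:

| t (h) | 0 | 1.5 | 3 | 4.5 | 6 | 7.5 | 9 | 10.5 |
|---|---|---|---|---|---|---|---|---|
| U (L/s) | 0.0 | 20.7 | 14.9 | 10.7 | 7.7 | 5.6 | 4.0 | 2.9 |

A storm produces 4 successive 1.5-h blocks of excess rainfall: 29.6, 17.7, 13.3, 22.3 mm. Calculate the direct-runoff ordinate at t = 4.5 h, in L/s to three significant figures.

By discrete convolution, Q_j = Σ (P_i / 10 mm) · U_{j−i}.
At t = 4.5 h (j=3): Q = (29.6/10)·10.7 + (17.7/10)·14.9 + (13.3/10)·20.7 + (22.3/10)·0.0 = 85.6 L/s.

Q ≈ 85.6 L/s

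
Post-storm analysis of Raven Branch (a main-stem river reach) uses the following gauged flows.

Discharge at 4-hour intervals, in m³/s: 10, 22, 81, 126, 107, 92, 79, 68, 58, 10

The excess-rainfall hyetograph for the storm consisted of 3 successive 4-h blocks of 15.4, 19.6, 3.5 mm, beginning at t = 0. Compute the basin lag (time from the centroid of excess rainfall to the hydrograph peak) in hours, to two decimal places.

Centroid of excess rainfall: t_c = Σ P_i·t̄_i / ΣP_i = 4.7636 h (block centres at 2, 6, 10 h).
Hydrograph peak occurs at t = 12 h, so basin lag t_L = 12 − 4.7636 = 7.24 h.

t_L ≈ 7.24 h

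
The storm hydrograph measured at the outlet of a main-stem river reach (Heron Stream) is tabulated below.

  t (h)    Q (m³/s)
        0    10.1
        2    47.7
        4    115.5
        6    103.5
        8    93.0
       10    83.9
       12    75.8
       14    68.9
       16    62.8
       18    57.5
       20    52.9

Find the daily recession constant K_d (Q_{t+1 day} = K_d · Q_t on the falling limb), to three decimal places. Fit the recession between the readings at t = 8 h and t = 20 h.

Between t = 8 h and t = 20 h the flow falls from 93.0 to 52.9 m³/s over 6×2 h = 12 h.
Per-interval ratio K = (52.9/93.0)^(1/6) = 0.9103; K_d = K^(24/2) = 0.324.

K_d ≈ 0.324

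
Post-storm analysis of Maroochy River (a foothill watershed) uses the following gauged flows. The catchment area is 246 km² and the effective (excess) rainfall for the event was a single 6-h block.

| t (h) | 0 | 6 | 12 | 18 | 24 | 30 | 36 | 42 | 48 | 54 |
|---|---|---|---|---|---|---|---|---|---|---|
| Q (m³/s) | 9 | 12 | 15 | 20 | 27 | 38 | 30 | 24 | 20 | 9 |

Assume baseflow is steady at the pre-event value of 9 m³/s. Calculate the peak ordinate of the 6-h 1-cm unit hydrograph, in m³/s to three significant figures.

Direct runoff: 0.0, 3.0, 6.0, 11.0, 18.0, 29.0, 21.0, 15.0, 11.0, 0.0 m³/s; ΣQ_DR = 114.0 m³/s, peak = 29.0 m³/s.
Runoff depth d = ΣQ_DR·Δt / A = 114.0 × 21600 / (246 km²) = 10.01 mm.
The 1-cm UH is the DRH scaled by (10 mm)/d, so U_p = 29.0 × 10/10.01 = 29.0 m³/s.

U_p ≈ 29.0 m³/s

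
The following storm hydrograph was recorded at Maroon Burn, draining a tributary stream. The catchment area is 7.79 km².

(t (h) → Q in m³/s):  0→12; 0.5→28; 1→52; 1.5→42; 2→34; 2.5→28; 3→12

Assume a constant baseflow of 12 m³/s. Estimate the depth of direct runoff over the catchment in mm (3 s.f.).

d ≈ 28.7 mm

Direct runoff: 0.0, 16.0, 40.0, 30.0, 22.0, 16.0, 0.0 m³/s; ΣQ_DR = 124.0 m³/s.
V = ΣQ_DR · Δt = 124.0 × 1800 s = 2.232 × 10^5 m³.
Over A = 7.79 km², depth = V / A = 28.7 mm.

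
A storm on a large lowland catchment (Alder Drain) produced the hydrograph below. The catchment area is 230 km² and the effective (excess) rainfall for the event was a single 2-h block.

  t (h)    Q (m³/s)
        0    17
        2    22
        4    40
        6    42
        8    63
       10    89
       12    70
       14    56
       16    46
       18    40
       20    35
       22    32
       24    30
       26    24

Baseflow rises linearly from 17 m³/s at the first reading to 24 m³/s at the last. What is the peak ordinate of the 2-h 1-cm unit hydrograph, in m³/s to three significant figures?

U_p ≈ 69.4 m³/s

Direct runoff: 0.00, 4.46, 21.92, 23.38, 43.85, 69.31, 49.77, 35.23, 24.69, 18.15, 12.62, 9.08, 6.54, 0.00 m³/s; ΣQ_DR = 319.0 m³/s, peak = 69.31 m³/s.
Runoff depth d = ΣQ_DR·Δt / A = 319.0 × 7200 / (230 km²) = 9.986 mm.
The 1-cm UH is the DRH scaled by (10 mm)/d, so U_p = 69.31 × 10/9.986 = 69.4 m³/s.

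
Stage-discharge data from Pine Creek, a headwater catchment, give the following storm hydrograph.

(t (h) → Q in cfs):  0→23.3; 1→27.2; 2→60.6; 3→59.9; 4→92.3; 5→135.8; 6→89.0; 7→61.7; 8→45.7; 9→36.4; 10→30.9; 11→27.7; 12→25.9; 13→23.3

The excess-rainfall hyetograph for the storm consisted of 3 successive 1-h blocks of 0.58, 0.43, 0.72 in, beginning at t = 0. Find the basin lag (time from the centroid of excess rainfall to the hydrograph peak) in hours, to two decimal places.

t_L ≈ 3.42 h

Centroid of excess rainfall: t_c = Σ P_i·t̄_i / ΣP_i = 1.5809 h (block centres at 0.5, 1.5, 2.5 h).
Hydrograph peak occurs at t = 5 h, so basin lag t_L = 5 − 1.5809 = 3.42 h.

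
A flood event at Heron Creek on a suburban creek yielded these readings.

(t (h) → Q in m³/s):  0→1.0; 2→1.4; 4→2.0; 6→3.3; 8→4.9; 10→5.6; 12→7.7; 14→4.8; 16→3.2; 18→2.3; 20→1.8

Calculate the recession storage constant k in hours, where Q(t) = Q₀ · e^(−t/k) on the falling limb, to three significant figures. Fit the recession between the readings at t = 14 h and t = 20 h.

k ≈ 6.12 h

On the falling limb, Q drops from 4.8 to 1.8 m³/s between t = 14 h and t = 20 h (Δt = 6 h).
k = −Δt / ln(Q₂/Q₁) = −6 / ln(1.8/4.8) = 6.12 h.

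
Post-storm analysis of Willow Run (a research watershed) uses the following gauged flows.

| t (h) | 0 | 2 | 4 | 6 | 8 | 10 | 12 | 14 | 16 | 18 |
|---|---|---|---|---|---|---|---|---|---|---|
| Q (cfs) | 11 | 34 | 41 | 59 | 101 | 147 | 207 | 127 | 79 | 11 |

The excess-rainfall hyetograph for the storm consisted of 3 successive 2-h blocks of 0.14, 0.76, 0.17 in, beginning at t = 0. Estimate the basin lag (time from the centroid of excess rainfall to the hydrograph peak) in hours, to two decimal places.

Centroid of excess rainfall: t_c = Σ P_i·t̄_i / ΣP_i = 3.0561 h (block centres at 1, 3, 5 h).
Hydrograph peak occurs at t = 12 h, so basin lag t_L = 12 − 3.0561 = 8.94 h.

t_L ≈ 8.94 h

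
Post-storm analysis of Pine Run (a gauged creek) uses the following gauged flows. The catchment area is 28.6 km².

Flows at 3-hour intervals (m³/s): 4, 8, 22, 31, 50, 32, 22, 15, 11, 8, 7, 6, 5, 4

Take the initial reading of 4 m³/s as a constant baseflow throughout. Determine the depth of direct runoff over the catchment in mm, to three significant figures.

d ≈ 63.8 mm

Direct runoff: 0.0, 4.0, 18.0, 27.0, 46.0, 28.0, 18.0, 11.0, 7.0, 4.0, 3.0, 2.0, 1.0, 0.0 m³/s; ΣQ_DR = 169.0 m³/s.
V = ΣQ_DR · Δt = 169.0 × 10800 s = 1.825 × 10^6 m³.
Over A = 28.6 km², depth = V / A = 63.8 mm.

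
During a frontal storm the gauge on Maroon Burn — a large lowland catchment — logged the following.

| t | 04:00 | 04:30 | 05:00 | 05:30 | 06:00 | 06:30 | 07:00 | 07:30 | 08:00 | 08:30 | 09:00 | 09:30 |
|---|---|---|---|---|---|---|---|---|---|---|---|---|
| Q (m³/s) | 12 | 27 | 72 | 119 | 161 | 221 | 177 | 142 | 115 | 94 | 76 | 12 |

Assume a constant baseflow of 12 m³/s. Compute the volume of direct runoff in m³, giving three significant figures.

V ≈ 1.95 × 10^6 m³

Direct-runoff ordinates (Q − Q_b): 0.0, 15.0, 60.0, 107.0, 149.0, 209.0, 165.0, 130.0, 103.0, 82.0, 64.0, 0.0 m³/s.
ΣQ_DR = 1084 m³/s.
With Δt = 0.5 h = 1800 s, V = ΣQ_DR · Δt = 1084 × 1800 = 1.95 × 10^6 m³.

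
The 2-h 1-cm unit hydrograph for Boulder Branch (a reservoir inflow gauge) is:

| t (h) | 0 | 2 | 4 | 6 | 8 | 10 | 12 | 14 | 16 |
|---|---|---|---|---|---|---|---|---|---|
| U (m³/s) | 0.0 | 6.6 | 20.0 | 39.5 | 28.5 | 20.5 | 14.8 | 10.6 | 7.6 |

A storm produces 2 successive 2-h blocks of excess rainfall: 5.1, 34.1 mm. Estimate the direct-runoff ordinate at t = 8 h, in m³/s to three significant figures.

By discrete convolution, Q_j = Σ (P_i / 10 mm) · U_{j−i}.
At t = 8 h (j=4): Q = (5.1/10)·28.5 + (34.1/10)·39.5 = 149 m³/s.

Q ≈ 149 m³/s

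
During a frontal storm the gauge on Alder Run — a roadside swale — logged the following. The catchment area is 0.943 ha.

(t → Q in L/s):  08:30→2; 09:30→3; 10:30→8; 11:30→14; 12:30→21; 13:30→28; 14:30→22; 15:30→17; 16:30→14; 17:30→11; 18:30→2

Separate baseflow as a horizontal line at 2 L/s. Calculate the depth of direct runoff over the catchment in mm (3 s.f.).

Direct runoff: 0.0, 1.0, 6.0, 12.0, 19.0, 26.0, 20.0, 15.0, 12.0, 9.0, 0.0 L/s; ΣQ_DR = 120.0 L/s.
V = ΣQ_DR · Δt = 120.0 × 3600 s = 4.320 × 10^5 L.
Over A = 0.943 ha, depth = V / A = 45.8 mm.

d ≈ 45.8 mm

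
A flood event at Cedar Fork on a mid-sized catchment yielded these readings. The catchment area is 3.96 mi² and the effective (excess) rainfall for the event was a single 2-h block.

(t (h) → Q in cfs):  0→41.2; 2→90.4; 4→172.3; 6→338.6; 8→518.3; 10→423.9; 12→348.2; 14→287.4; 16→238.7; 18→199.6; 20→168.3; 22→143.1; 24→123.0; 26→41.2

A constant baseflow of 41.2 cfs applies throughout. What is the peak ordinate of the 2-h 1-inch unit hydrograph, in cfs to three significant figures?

Direct runoff: 0.0, 49.2, 131.1, 297.4, 477.1, 382.7, 307.0, 246.2, 197.5, 158.4, 127.1, 101.9, 81.8, 0.0 cfs; ΣQ_DR = 2557 cfs, peak = 477.1 cfs.
Runoff depth d = ΣQ_DR·Δt / A = 2557 × 7200 / (3.96 mi²) = 2.001 in.
The 1-inch UH is the DRH scaled by (1 in)/d, so U_p = 477.1 × 1/2.001 = 238 cfs.

U_p ≈ 238 cfs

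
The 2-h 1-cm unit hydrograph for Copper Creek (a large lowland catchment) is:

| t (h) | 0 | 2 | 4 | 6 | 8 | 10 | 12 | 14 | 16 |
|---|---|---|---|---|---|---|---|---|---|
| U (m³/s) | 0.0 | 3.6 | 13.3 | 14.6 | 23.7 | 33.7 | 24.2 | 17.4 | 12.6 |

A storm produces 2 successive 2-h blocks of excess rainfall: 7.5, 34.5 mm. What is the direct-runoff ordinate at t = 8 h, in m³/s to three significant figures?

Q ≈ 68.1 m³/s

By discrete convolution, Q_j = Σ (P_i / 10 mm) · U_{j−i}.
At t = 8 h (j=4): Q = (7.5/10)·23.7 + (34.5/10)·14.6 = 68.1 m³/s.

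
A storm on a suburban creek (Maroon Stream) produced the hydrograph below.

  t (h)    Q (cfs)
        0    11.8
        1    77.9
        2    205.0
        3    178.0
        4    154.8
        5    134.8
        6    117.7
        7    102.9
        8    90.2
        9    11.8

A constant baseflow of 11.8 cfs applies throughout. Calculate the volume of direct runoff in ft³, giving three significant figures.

V ≈ 3.48 × 10^6 ft³

Direct-runoff ordinates (Q − Q_b): 0.0, 66.1, 193.2, 166.2, 143.0, 123.0, 105.9, 91.1, 78.4, 0.0 cfs.
ΣQ_DR = 966.9 cfs.
With Δt = 1 h = 3600 s, V = ΣQ_DR · Δt = 966.9 × 3600 = 3.48 × 10^6 ft³.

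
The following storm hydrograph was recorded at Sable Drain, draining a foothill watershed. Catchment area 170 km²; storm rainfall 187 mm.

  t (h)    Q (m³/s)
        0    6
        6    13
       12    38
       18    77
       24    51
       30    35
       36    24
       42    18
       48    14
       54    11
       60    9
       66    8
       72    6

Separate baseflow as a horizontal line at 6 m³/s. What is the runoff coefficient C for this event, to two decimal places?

C ≈ 0.16

ΣQ_DR = 232.0 m³/s; V = ΣQ_DR·Δt = 5.011 × 10^6 m³.
Runoff depth d = V / A = 29.48 mm.
C = d / P = 29.48 / 187 = 0.16.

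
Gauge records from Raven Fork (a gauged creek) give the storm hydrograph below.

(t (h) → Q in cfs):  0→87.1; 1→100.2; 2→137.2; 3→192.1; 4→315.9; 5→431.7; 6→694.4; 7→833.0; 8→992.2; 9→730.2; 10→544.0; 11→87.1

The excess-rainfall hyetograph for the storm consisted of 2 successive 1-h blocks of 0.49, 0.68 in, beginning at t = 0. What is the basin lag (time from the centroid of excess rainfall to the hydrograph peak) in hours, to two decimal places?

Centroid of excess rainfall: t_c = Σ P_i·t̄_i / ΣP_i = 1.0812 h (block centres at 0.5, 1.5 h).
Hydrograph peak occurs at t = 8 h, so basin lag t_L = 8 − 1.0812 = 6.92 h.

t_L ≈ 6.92 h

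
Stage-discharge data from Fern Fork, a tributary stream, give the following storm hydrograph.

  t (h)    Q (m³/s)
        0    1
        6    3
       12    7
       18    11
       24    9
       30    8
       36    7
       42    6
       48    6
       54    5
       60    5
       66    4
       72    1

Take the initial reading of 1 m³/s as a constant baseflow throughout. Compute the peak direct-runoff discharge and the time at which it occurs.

Q_p = 10.0 m³/s at t = 18 h

Subtracting baseflow gives direct-runoff ordinates: 0.0, 2.0, 6.0, 10.0, 8.0, 7.0, 6.0, 5.0, 5.0, 4.0, 4.0, 3.0, 0.0 m³/s.
The maximum is 10.0 m³/s, occurring at the reading for t = 18 h.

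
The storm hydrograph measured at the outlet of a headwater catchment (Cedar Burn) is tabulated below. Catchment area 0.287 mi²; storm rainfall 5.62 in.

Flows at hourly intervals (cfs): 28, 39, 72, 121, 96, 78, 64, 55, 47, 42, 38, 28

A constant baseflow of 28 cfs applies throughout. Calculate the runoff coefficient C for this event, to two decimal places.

C ≈ 0.36

ΣQ_DR = 372.0 cfs; V = ΣQ_DR·Δt = 1.339 × 10^6 ft³.
Runoff depth d = V / A = 2.009 in.
C = d / P = 2.009 / 5.62 = 0.36.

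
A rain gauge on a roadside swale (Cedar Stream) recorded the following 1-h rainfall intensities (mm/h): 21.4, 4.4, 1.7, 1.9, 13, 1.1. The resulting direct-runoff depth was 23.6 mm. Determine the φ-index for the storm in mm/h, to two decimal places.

φ ≈ 5.40 mm/h

Only the 2 blocks with intensity above φ contribute runoff: 21.4, 13 mm/h.
Σ(I−φ)·Δt = d  ⇒  (21.4+13 − 2φ)·1 = 23.6
φ = (34.40 − 23.6/1) / 2 = 5.40 mm/h.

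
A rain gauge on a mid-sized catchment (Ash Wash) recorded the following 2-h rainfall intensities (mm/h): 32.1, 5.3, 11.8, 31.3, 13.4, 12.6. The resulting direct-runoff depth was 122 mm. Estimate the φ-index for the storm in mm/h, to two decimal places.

Only the 5 blocks with intensity above φ contribute runoff: 32.1, 11.8, 31.3, 13.4, 12.6 mm/h.
Σ(I−φ)·Δt = d  ⇒  (32.1+11.8+31.3+13.4+12.6 − 5φ)·2 = 122
φ = (101.2 − 122/2) / 5 = 8.04 mm/h.

φ ≈ 8.04 mm/h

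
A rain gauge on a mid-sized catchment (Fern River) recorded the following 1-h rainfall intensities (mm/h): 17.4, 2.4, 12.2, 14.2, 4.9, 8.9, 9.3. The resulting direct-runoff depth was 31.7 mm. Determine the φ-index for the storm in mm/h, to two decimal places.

φ ≈ 6.06 mm/h

Only the 5 blocks with intensity above φ contribute runoff: 17.4, 12.2, 14.2, 8.9, 9.3 mm/h.
Σ(I−φ)·Δt = d  ⇒  (17.4+12.2+14.2+8.9+9.3 − 5φ)·1 = 31.7
φ = (62.00 − 31.7/1) / 5 = 6.06 mm/h.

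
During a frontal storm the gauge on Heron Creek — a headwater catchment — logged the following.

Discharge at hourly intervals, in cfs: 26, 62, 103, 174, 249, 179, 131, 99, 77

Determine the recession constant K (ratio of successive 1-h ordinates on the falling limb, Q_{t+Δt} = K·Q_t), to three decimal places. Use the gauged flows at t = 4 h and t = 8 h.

Using the recession-limb readings at t = 4 h and t = 8 h: Q falls from 249 to 77 cfs over 4 intervals.
K = (Q₂/Q₁)^(1/4) = (77/249)^(1/4) = 0.746.

K ≈ 0.746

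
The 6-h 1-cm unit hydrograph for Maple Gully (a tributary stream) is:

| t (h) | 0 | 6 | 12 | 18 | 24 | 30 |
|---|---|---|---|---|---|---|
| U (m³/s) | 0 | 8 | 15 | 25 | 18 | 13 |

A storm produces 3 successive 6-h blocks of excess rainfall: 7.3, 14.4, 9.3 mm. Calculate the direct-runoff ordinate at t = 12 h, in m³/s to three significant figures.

By discrete convolution, Q_j = Σ (P_i / 10 mm) · U_{j−i}.
At t = 12 h (j=2): Q = (7.3/10)·15 + (14.4/10)·8 + (9.3/10)·0 = 22.5 m³/s.

Q ≈ 22.5 m³/s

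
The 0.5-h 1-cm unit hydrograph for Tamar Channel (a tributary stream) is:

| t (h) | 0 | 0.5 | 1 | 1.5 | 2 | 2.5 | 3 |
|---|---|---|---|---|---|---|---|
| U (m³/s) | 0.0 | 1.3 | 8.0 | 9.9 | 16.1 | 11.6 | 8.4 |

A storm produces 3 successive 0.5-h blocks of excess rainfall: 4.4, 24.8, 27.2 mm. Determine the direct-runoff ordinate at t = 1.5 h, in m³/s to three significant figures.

By discrete convolution, Q_j = Σ (P_i / 10 mm) · U_{j−i}.
At t = 1.5 h (j=3): Q = (4.4/10)·9.9 + (24.8/10)·8.0 + (27.2/10)·1.3 = 27.7 m³/s.

Q ≈ 27.7 m³/s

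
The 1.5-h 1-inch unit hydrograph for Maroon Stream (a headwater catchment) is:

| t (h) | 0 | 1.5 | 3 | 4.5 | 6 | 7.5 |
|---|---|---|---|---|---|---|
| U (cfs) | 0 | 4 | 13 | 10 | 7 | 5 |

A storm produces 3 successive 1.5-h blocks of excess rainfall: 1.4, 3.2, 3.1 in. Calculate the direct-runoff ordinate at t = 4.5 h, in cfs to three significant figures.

Q ≈ 68.0 cfs

By discrete convolution, Q_j = Σ (P_i / 1 in) · U_{j−i}.
At t = 4.5 h (j=3): Q = (1.4/1)·10 + (3.2/1)·13 + (3.1/1)·4 = 68.0 cfs.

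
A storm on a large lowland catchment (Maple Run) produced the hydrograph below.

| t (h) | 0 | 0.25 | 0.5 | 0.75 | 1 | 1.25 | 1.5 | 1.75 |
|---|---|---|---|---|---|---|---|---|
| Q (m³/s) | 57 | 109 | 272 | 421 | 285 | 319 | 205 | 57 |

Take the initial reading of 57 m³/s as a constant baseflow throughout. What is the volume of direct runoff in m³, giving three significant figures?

Direct-runoff ordinates (Q − Q_b): 0.0, 52.0, 215.0, 364.0, 228.0, 262.0, 148.0, 0.0 m³/s.
ΣQ_DR = 1269 m³/s.
With Δt = 0.25 h = 900 s, V = ΣQ_DR · Δt = 1269 × 900 = 1.14 × 10^6 m³.

V ≈ 1.14 × 10^6 m³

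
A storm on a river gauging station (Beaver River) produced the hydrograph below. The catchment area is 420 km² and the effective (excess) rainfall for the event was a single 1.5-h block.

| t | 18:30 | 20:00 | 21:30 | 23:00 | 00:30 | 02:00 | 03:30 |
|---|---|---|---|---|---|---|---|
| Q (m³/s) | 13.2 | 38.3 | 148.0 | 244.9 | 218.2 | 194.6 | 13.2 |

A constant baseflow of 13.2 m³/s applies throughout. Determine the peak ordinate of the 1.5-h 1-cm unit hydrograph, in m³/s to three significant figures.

Direct runoff: 0.0, 25.1, 134.8, 231.7, 205.0, 181.4, 0.0 m³/s; ΣQ_DR = 778.0 m³/s, peak = 231.7 m³/s.
Runoff depth d = ΣQ_DR·Δt / A = 778.0 × 5400 / (420 km²) = 10.00 mm.
The 1-cm UH is the DRH scaled by (10 mm)/d, so U_p = 231.7 × 10/10.00 = 232 m³/s.

U_p ≈ 232 m³/s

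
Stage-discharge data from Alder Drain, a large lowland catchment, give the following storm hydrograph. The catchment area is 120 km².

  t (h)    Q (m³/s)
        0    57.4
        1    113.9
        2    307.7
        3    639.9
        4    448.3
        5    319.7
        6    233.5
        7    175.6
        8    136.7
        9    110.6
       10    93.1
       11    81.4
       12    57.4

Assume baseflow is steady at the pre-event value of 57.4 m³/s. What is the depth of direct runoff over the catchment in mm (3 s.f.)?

d ≈ 60.9 mm

Direct runoff: 0.0, 56.5, 250.3, 582.5, 390.9, 262.3, 176.1, 118.2, 79.3, 53.2, 35.7, 24.0, 0.0 m³/s; ΣQ_DR = 2029 m³/s.
V = ΣQ_DR · Δt = 2029 × 3600 s = 7.304 × 10^6 m³.
Over A = 120 km², depth = V / A = 60.9 mm.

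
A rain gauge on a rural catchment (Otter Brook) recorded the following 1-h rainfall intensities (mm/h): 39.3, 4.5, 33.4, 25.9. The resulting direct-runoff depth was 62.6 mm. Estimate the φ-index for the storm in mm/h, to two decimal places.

Only the 3 blocks with intensity above φ contribute runoff: 39.3, 33.4, 25.9 mm/h.
Σ(I−φ)·Δt = d  ⇒  (39.3+33.4+25.9 − 3φ)·1 = 62.6
φ = (98.60 − 62.6/1) / 3 = 12.00 mm/h.

φ ≈ 12.00 mm/h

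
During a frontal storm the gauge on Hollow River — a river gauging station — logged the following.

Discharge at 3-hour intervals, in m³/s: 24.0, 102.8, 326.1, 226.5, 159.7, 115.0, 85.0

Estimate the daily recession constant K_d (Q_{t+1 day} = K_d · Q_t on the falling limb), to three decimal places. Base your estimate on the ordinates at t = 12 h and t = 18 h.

K_d ≈ 0.080

Between t = 12 h and t = 18 h the flow falls from 159.7 to 85.0 m³/s over 2×3 h = 6 h.
Per-interval ratio K = (85.0/159.7)^(1/2) = 0.7296; K_d = K^(24/3) = 0.080.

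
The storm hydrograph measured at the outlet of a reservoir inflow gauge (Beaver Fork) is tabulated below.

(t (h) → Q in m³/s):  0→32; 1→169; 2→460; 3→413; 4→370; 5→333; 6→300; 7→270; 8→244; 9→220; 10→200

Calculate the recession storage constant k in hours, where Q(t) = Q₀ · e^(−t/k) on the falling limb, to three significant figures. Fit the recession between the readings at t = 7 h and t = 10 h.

k ≈ 10.0 h

On the falling limb, Q drops from 270 to 200 m³/s between t = 7 h and t = 10 h (Δt = 3 h).
k = −Δt / ln(Q₂/Q₁) = −3 / ln(200/270) = 10.0 h.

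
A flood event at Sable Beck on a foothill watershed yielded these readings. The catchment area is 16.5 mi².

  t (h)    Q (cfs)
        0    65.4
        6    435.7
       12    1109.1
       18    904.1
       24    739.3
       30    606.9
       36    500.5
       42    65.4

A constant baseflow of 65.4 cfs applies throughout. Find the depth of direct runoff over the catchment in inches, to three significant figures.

Direct runoff: 0.0, 370.3, 1043.7, 838.7, 673.9, 541.5, 435.1, 0.0 cfs; ΣQ_DR = 3903 cfs.
V = ΣQ_DR · Δt = 3903 × 21600 s = 8.431 × 10^7 ft³.
Over A = 16.5 mi², depth = V / A = 2.20 in.

d ≈ 2.20 in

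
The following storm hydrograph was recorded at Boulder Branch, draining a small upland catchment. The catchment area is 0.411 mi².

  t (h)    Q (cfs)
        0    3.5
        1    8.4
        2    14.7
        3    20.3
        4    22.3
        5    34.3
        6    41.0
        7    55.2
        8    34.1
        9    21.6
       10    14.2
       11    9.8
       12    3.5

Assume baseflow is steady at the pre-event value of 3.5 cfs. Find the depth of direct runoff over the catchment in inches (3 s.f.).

d ≈ 0.895 in

Direct runoff: 0.0, 4.9, 11.2, 16.8, 18.8, 30.8, 37.5, 51.7, 30.6, 18.1, 10.7, 6.3, 0.0 cfs; ΣQ_DR = 237.4 cfs.
V = ΣQ_DR · Δt = 237.4 × 3600 s = 8.546 × 10^5 ft³.
Over A = 0.411 mi², depth = V / A = 0.895 in.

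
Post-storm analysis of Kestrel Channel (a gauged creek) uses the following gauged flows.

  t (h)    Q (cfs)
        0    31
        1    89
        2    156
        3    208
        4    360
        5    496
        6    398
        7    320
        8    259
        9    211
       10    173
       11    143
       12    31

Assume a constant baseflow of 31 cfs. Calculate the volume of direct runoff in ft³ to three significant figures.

Direct-runoff ordinates (Q − Q_b): 0.0, 58.0, 125.0, 177.0, 329.0, 465.0, 367.0, 289.0, 228.0, 180.0, 142.0, 112.0, 0.0 cfs.
ΣQ_DR = 2472 cfs.
With Δt = 1 h = 3600 s, V = ΣQ_DR · Δt = 2472 × 3600 = 8.90 × 10^6 ft³.

V ≈ 8.90 × 10^6 ft³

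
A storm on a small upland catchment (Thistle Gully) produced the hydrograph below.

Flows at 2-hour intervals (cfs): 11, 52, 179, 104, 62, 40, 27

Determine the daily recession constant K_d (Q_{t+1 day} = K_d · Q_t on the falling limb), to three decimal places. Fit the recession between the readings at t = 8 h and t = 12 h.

Between t = 8 h and t = 12 h the flow falls from 62 to 27 cfs over 2×2 h = 4 h.
Per-interval ratio K = (27/62)^(1/2) = 0.6599; K_d = K^(24/2) = 0.007.

K_d ≈ 0.007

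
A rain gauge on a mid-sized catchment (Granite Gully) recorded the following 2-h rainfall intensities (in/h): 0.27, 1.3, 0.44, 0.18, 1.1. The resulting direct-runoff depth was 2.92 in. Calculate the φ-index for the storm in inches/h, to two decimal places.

Only the 2 blocks with intensity above φ contribute runoff: 1.3, 1.1 in/h.
Σ(I−φ)·Δt = d  ⇒  (1.3+1.1 − 2φ)·2 = 2.92
φ = (2.400 − 2.92/2) / 2 = 0.47 in/h.

φ ≈ 0.47 in/h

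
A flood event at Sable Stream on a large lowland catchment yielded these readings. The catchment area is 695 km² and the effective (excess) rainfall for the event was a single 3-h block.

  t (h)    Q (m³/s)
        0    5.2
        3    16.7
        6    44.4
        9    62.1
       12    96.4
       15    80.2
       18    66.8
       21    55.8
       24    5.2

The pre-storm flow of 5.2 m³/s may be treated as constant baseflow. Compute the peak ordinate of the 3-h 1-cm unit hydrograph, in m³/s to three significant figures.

U_p ≈ 152 m³/s

Direct runoff: 0.0, 11.5, 39.2, 56.9, 91.2, 75.0, 61.6, 50.6, 0.0 m³/s; ΣQ_DR = 386.0 m³/s, peak = 91.2 m³/s.
Runoff depth d = ΣQ_DR·Δt / A = 386.0 × 10800 / (695 km²) = 5.998 mm.
The 1-cm UH is the DRH scaled by (10 mm)/d, so U_p = 91.2 × 10/5.998 = 152 m³/s.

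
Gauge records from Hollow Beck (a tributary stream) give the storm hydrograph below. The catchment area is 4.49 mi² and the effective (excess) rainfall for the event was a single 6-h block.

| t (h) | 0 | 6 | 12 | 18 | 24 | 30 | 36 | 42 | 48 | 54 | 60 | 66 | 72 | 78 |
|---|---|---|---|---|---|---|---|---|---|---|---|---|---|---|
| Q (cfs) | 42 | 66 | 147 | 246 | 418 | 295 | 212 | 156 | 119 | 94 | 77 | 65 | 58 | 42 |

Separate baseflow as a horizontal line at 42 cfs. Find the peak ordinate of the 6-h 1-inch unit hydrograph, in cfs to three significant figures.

Direct runoff: 0.0, 24.0, 105.0, 204.0, 376.0, 253.0, 170.0, 114.0, 77.0, 52.0, 35.0, 23.0, 16.0, 0.0 cfs; ΣQ_DR = 1449 cfs, peak = 376.0 cfs.
Runoff depth d = ΣQ_DR·Δt / A = 1449 × 21600 / (4.49 mi²) = 3.000 in.
The 1-inch UH is the DRH scaled by (1 in)/d, so U_p = 376.0 × 1/3.000 = 125 cfs.

U_p ≈ 125 cfs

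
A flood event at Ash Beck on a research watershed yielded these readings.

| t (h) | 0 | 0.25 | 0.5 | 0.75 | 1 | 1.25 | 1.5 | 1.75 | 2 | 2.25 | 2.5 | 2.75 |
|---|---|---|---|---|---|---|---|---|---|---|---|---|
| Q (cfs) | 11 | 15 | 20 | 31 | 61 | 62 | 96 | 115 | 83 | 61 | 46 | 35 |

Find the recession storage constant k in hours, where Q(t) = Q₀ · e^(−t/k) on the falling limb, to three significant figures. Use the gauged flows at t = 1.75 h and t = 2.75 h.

On the falling limb, Q drops from 115 to 35 cfs between t = 1.75 h and t = 2.75 h (Δt = 1 h).
k = −Δt / ln(Q₂/Q₁) = −1 / ln(35/115) = 0.841 h.

k ≈ 0.841 h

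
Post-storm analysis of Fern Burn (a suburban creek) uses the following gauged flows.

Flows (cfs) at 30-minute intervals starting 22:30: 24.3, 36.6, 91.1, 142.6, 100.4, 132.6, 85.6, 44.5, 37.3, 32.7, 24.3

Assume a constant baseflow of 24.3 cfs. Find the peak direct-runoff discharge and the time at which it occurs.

Subtracting baseflow gives direct-runoff ordinates: 0.0, 12.3, 66.8, 118.3, 76.1, 108.3, 61.3, 20.2, 13.0, 8.4, 0.0 cfs.
The maximum is 118.3 cfs, occurring at the reading for t = 00:00.

Q_p = 118.3 cfs at t = 00:00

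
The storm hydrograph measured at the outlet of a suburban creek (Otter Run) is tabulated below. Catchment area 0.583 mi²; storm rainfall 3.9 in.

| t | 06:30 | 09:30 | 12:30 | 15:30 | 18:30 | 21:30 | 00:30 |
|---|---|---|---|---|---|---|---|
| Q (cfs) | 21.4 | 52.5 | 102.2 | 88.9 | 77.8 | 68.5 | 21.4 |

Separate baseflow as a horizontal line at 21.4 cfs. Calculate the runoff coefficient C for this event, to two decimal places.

ΣQ_DR = 282.9 cfs; V = ΣQ_DR·Δt = 3.055 × 10^6 ft³.
Runoff depth d = V / A = 2.256 in.
C = d / P = 2.256 / 3.9 = 0.58.

C ≈ 0.58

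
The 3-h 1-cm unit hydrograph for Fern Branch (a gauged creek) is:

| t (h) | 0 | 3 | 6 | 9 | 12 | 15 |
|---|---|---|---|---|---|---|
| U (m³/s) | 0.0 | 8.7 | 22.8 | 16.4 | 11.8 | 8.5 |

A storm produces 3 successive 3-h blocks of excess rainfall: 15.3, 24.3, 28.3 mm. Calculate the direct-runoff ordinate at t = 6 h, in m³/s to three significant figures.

Q ≈ 56.0 m³/s

By discrete convolution, Q_j = Σ (P_i / 10 mm) · U_{j−i}.
At t = 6 h (j=2): Q = (15.3/10)·22.8 + (24.3/10)·8.7 + (28.3/10)·0.0 = 56.0 m³/s.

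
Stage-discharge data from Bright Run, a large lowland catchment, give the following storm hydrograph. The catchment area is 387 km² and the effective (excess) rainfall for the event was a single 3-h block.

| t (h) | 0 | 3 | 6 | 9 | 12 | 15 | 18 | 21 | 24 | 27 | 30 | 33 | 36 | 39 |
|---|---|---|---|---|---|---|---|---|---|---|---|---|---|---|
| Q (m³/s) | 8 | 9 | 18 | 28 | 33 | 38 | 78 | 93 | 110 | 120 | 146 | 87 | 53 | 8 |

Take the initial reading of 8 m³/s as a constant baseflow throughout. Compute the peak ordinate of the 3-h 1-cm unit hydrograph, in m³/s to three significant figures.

U_p ≈ 69.0 m³/s

Direct runoff: 0.0, 1.0, 10.0, 20.0, 25.0, 30.0, 70.0, 85.0, 102.0, 112.0, 138.0, 79.0, 45.0, 0.0 m³/s; ΣQ_DR = 717.0 m³/s, peak = 138.0 m³/s.
Runoff depth d = ΣQ_DR·Δt / A = 717.0 × 10800 / (387 km²) = 20.01 mm.
The 1-cm UH is the DRH scaled by (10 mm)/d, so U_p = 138.0 × 10/20.01 = 69.0 m³/s.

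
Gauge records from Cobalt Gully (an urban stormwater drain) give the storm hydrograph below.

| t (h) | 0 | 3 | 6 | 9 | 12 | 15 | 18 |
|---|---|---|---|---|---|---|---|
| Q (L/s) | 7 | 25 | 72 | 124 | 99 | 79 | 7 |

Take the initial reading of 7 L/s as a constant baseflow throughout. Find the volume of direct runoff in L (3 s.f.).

V ≈ 3.93 × 10^6 L

Direct-runoff ordinates (Q − Q_b): 0.0, 18.0, 65.0, 117.0, 92.0, 72.0, 0.0 L/s.
ΣQ_DR = 364.0 L/s.
With Δt = 3 h = 10800 s, V = ΣQ_DR · Δt = 364.0 × 10800 = 3.93 × 10^6 L.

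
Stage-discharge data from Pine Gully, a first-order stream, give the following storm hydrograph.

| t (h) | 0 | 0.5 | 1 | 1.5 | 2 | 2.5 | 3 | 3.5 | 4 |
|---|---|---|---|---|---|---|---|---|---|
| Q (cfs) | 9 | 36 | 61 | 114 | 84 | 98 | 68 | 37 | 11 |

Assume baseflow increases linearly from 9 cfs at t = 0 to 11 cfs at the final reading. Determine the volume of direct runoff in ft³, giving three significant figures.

Direct-runoff ordinates (Q − Q_b): 0.00, 26.75, 51.50, 104.25, 74.00, 87.75, 57.50, 26.25, 0.00 cfs.
ΣQ_DR = 428.0 cfs.
With Δt = 0.5 h = 1800 s, V = ΣQ_DR · Δt = 428.0 × 1800 = 7.70 × 10^5 ft³.

V ≈ 7.70 × 10^5 ft³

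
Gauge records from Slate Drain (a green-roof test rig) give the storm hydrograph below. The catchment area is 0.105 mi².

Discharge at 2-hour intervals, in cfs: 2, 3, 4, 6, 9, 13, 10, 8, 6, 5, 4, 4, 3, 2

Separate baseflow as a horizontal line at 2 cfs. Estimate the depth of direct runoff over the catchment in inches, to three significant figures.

d ≈ 1.51 in

Direct runoff: 0.0, 1.0, 2.0, 4.0, 7.0, 11.0, 8.0, 6.0, 4.0, 3.0, 2.0, 2.0, 1.0, 0.0 cfs; ΣQ_DR = 51.00 cfs.
V = ΣQ_DR · Δt = 51.00 × 7200 s = 3.672 × 10^5 ft³.
Over A = 0.105 mi², depth = V / A = 1.51 in.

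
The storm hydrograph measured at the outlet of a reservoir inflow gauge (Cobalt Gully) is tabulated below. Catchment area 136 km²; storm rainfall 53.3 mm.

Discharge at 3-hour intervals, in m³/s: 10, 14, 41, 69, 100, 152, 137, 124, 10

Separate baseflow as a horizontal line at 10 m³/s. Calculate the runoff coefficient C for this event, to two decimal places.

C ≈ 0.84

ΣQ_DR = 567.0 m³/s; V = ΣQ_DR·Δt = 6.124 × 10^6 m³.
Runoff depth d = V / A = 45.03 mm.
C = d / P = 45.03 / 53.3 = 0.84.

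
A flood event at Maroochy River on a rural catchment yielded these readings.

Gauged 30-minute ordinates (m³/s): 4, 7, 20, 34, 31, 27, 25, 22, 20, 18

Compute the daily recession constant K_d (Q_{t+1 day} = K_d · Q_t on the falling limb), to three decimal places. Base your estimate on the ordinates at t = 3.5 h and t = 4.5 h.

Between t = 3.5 h and t = 4.5 h the flow falls from 22 to 18 m³/s over 2×0.5 h = 1 h.
Per-interval ratio K = (18/22)^(1/2) = 0.9045; K_d = K^(24/0.5) = 0.008.

K_d ≈ 0.008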